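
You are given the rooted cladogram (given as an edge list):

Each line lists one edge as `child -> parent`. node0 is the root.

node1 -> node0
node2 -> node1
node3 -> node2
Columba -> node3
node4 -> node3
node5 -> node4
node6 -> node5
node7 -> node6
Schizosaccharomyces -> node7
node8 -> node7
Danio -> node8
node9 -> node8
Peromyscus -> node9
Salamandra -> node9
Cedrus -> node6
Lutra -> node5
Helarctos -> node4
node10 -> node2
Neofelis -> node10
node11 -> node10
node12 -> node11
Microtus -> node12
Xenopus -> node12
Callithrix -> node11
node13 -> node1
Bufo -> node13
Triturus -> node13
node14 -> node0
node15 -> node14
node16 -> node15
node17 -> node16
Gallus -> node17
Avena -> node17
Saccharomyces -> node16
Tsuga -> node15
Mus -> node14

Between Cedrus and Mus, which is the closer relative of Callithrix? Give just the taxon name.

The MRCA of Callithrix and Cedrus subtends ((Columba,((((Schizosaccharomyces,(Danio,(Peromyscus,Salamandra))),Cedrus),Lutra),Helarctos)),(Neofelis,((Microtus,Xenopus),Callithrix))) (12 taxa).
The MRCA of Callithrix and Mus is the root, subtending the entire tree (19 taxa).
The first is nested inside the second, so Callithrix shares a more recent common ancestor with Cedrus.

Cedrus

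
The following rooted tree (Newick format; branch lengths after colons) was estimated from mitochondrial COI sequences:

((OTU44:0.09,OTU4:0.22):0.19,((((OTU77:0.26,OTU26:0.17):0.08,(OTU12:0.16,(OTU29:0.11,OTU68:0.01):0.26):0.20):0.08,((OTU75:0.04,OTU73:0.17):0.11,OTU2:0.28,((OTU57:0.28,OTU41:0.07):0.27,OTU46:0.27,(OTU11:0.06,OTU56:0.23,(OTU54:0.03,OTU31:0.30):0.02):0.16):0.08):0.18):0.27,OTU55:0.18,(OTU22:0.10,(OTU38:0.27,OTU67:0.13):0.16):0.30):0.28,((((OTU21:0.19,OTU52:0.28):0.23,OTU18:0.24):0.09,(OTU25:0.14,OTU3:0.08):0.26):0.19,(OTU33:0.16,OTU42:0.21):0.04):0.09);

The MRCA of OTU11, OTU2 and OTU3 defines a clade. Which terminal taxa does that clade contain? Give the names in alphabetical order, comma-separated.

OTU11, OTU12, OTU18, OTU2, OTU21, OTU22, OTU25, OTU26, OTU29, OTU3, OTU31, OTU33, OTU38, OTU4, OTU41, OTU42, OTU44, OTU46, OTU52, OTU54, OTU55, OTU56, OTU57, OTU67, OTU68, OTU73, OTU75, OTU77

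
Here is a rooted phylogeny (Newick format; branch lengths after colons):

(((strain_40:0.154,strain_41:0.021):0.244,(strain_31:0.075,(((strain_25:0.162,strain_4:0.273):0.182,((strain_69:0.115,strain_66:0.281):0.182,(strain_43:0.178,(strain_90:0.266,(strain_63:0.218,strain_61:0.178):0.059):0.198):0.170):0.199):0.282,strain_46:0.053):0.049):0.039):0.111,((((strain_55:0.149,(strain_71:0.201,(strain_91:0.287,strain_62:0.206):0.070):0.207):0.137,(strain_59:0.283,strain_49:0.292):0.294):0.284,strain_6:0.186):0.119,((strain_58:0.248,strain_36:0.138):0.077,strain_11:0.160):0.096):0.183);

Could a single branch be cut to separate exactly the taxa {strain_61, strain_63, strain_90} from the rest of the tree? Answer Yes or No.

Yes

The most recent common ancestor of these taxa subtends (strain_90,(strain_63,strain_61)).
That clade has exactly 3 tips — every listed taxon and nothing else — so the group is monophyletic.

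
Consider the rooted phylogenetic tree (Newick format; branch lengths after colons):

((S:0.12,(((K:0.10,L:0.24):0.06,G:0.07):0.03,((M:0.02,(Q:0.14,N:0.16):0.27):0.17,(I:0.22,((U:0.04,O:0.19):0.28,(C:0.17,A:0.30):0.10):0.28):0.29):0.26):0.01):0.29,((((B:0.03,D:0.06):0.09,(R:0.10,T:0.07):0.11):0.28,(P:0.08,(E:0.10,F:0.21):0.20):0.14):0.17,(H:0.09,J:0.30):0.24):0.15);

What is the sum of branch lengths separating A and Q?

The path runs A → … → MRCA → … → Q; the MRCA is the node subtending ((M,(Q,N)),(I,((U,O),(C,A)))).
Branch lengths along that path: 0.30 + 0.10 + 0.28 + 0.29 + 0.17 + 0.27 + 0.14 = 1.55.

1.55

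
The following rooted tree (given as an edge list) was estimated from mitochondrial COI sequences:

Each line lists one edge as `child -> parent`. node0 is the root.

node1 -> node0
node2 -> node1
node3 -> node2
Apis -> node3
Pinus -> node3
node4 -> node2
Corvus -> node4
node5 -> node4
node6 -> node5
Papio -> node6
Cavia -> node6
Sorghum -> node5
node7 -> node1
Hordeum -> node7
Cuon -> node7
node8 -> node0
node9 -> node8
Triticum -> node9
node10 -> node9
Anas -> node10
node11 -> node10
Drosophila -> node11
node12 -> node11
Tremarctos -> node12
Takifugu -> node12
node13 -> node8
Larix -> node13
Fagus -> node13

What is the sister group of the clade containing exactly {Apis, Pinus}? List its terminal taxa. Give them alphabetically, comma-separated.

Cavia, Corvus, Papio, Sorghum

The clade containing exactly {Apis, Pinus} attaches to the tree at the node subtending ((Apis,Pinus),(Corvus,((Papio,Cavia),Sorghum))).
The other lineage descending from that same node — the sister group — is (Corvus,((Papio,Cavia),Sorghum)); its 4 tips in alphabetical order are the answer.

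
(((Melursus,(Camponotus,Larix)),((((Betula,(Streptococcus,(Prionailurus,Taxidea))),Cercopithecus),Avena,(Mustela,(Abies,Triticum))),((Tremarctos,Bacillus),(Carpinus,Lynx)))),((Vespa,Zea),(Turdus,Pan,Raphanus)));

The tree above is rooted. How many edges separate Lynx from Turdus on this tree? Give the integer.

The MRCA of Lynx and Turdus is the root of the tree.
From Lynx up to that node: 5 branches. From Turdus up to the same node: 3 branches. Total: 5 + 3 = 8.

8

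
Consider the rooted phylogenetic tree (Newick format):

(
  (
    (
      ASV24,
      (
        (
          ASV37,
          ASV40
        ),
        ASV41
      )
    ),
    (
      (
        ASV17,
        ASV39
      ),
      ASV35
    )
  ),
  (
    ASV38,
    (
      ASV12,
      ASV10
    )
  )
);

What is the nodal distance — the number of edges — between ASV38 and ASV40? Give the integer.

The MRCA of ASV38 and ASV40 is the root of the tree.
From ASV38 up to that node: 2 branches. From ASV40 up to the same node: 5 branches. Total: 2 + 5 = 7.

7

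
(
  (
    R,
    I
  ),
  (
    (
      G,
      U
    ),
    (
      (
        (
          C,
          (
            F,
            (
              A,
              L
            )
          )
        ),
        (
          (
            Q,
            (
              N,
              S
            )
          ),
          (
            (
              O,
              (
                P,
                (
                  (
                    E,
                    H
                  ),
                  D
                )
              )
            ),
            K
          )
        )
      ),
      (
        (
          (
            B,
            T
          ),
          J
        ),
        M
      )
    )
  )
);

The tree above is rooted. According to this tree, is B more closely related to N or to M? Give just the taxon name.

M

The MRCA of B and M subtends (((B,T),J),M) (4 taxa).
The MRCA of B and N subtends (((C,(F,(A,L))),((Q,(N,S)),((O,(P,((E,H),D))),K))),(((B,T),J),M)) (17 taxa).
The first is nested inside the second, so B shares a more recent common ancestor with M.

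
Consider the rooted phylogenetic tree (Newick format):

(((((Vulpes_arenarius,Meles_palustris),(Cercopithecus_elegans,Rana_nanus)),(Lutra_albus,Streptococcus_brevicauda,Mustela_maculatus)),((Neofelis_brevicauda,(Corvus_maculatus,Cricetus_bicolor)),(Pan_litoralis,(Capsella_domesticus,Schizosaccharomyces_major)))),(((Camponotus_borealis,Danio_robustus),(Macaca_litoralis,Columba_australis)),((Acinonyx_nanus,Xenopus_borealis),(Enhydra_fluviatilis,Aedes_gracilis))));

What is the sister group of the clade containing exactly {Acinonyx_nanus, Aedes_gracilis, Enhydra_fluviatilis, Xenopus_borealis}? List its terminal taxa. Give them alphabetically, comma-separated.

The clade containing exactly {Acinonyx_nanus, Aedes_gracilis, Enhydra_fluviatilis, Xenopus_borealis} attaches to the tree at the node subtending (((Camponotus_borealis,Danio_robustus),(Macaca_litoralis,Columba_australis)),((Acinonyx_nanus,Xenopus_borealis),(Enhydra_fluviatilis,Aedes_gracilis))).
The other lineage descending from that same node — the sister group — is ((Camponotus_borealis,Danio_robustus),(Macaca_litoralis,Columba_australis)); its 4 tips in alphabetical order are the answer.

Camponotus_borealis, Columba_australis, Danio_robustus, Macaca_litoralis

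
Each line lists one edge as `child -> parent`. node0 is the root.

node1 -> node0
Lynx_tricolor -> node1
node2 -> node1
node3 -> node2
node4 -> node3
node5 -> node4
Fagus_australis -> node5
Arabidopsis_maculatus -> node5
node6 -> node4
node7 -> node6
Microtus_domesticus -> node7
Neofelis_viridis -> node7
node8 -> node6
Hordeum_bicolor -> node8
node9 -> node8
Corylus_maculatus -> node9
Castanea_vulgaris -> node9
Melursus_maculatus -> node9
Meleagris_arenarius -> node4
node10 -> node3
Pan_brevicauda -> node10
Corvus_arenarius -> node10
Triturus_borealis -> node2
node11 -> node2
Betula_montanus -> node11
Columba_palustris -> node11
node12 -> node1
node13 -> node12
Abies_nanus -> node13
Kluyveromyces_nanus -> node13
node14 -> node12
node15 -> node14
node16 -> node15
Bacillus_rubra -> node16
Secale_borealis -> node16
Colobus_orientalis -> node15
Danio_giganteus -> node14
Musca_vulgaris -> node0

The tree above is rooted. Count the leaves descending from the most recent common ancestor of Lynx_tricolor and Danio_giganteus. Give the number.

21

The MRCA of Lynx_tricolor and Danio_giganteus is the node subtending (Lynx_tricolor,((((Fagus_australis,Arabidopsis_maculatus),((Microtus_domesticus,Neofelis_viridis),(Hordeum_bicolor,(Corylus_maculatus,Castanea_vulgaris,Melursus_maculatus))),Meleagris_arenarius),(Pan_brevicauda,Corvus_arenarius)),Triturus_borealis,(Betula_montanus,Columba_palustris)),((Abies_nanus,Kluyveromyces_nanus),(((Bacillus_rubra,Secale_borealis),Colobus_orientalis),Danio_giganteus))).
That clade contains 21 terminal taxa: Abies_nanus, Arabidopsis_maculatus, Bacillus_rubra, Betula_montanus, Castanea_vulgaris, Colobus_orientalis, Columba_palustris, Corvus_arenarius, Corylus_maculatus, Danio_giganteus, Fagus_australis, Hordeum_bicolor, Kluyveromyces_nanus, Lynx_tricolor, Meleagris_arenarius, Melursus_maculatus, Microtus_domesticus, Neofelis_viridis, Pan_brevicauda, Secale_borealis, Triturus_borealis.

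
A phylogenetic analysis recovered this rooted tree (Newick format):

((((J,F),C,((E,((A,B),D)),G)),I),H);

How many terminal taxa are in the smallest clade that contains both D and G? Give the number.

The MRCA of D and G is the node subtending ((E,((A,B),D)),G).
That clade contains 5 terminal taxa: A, B, D, E, G.

5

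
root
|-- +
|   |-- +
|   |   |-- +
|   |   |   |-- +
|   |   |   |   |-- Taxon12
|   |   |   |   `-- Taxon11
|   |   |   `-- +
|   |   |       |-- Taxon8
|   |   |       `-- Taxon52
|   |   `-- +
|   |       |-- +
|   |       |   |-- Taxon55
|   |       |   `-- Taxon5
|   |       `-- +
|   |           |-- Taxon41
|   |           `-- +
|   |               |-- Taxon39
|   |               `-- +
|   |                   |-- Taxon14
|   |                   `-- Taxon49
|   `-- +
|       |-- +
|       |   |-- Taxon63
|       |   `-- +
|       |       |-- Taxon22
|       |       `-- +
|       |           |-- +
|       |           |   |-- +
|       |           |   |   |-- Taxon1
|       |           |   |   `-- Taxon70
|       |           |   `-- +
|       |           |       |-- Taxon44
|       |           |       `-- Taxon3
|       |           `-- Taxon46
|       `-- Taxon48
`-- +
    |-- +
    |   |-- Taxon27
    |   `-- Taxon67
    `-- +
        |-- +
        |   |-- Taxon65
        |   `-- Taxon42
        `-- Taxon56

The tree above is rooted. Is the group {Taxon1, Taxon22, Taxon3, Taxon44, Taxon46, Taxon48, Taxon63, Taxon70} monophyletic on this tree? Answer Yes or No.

The most recent common ancestor of these taxa subtends ((Taxon63,(Taxon22,(((Taxon1,Taxon70),(Taxon44,Taxon3)),Taxon46))),Taxon48).
That clade has exactly 8 tips — every listed taxon and nothing else — so the group is monophyletic.

Yes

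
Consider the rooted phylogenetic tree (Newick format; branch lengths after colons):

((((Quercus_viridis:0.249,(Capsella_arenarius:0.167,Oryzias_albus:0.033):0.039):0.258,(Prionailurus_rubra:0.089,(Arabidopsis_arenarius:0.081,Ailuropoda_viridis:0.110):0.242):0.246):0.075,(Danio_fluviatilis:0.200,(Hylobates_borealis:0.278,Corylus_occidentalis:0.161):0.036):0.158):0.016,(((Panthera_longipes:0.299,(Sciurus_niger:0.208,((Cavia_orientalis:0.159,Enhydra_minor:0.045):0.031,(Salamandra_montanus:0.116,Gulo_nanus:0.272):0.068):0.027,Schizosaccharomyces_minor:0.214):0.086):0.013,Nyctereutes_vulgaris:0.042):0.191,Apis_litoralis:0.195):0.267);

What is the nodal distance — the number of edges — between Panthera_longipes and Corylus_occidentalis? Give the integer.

The MRCA of Panthera_longipes and Corylus_occidentalis is the root of the tree.
From Panthera_longipes up to that node: 4 branches. From Corylus_occidentalis up to the same node: 4 branches. Total: 4 + 4 = 8.

8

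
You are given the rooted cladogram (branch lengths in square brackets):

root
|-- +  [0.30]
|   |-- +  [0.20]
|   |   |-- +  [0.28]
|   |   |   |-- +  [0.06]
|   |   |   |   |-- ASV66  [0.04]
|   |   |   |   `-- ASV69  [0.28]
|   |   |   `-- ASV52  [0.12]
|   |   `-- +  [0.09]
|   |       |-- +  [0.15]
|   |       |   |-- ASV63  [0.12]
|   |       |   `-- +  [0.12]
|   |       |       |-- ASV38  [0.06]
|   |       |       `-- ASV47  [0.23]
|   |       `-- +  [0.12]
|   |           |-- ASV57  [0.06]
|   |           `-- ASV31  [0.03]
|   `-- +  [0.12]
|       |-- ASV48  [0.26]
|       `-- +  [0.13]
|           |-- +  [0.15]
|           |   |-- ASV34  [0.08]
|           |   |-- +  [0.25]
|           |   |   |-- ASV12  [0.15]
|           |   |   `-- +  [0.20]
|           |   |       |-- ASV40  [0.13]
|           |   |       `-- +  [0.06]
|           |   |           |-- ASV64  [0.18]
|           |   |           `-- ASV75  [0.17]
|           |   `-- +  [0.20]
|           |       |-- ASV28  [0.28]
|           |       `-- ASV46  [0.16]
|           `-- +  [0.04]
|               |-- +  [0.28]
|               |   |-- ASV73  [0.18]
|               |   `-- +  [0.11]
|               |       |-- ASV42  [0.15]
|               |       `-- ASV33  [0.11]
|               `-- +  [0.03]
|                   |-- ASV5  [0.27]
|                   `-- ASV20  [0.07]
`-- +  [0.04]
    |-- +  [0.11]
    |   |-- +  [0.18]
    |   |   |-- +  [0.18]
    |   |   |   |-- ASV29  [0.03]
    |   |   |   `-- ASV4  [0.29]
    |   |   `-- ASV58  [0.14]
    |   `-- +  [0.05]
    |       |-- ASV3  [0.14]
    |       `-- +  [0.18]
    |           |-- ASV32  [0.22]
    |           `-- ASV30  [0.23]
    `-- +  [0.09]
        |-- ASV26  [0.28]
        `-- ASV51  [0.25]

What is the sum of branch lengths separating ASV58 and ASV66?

The path runs ASV58 → … → MRCA → … → ASV66; the MRCA is the root of the tree.
Branch lengths along that path: 0.14 + 0.18 + 0.11 + 0.04 + 0.30 + 0.20 + 0.28 + 0.06 + 0.04 = 1.35.

1.35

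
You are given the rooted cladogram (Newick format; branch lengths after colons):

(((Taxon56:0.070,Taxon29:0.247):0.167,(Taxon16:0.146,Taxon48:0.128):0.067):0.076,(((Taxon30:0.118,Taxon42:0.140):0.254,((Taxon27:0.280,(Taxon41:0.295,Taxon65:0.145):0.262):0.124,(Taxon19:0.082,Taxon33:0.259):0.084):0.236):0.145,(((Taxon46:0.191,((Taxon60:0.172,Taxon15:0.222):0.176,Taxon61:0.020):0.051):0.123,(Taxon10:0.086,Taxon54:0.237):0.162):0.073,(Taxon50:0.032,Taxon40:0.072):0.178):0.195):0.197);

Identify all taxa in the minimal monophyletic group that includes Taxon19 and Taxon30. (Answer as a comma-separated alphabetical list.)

Tracing Taxon19: it sits inside (Taxon19,Taxon33).
Tracing Taxon30: it sits inside (Taxon30,Taxon42).
The smallest clade enclosing both is ((Taxon30,Taxon42),((Taxon27,(Taxon41,Taxon65)),(Taxon19,Taxon33))); the answer is its 7 terminal taxa in alphabetical order.

Taxon19, Taxon27, Taxon30, Taxon33, Taxon41, Taxon42, Taxon65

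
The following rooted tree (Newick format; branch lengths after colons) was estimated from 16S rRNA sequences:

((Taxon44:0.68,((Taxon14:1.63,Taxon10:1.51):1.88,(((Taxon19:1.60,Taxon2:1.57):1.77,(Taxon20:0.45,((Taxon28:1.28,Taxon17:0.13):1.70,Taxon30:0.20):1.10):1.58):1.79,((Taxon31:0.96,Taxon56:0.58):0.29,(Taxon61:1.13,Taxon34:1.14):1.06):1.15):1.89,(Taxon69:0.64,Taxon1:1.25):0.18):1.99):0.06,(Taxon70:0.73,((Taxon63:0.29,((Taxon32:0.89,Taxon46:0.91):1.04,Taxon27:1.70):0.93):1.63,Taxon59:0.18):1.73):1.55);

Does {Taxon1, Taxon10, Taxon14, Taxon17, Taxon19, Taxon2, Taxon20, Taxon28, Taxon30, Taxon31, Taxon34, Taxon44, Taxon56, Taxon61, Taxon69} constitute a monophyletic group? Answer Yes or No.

Yes

The most recent common ancestor of these taxa subtends (Taxon44,((Taxon14,Taxon10),(((Taxon19,Taxon2),(Taxon20,((Taxon28,Taxon17),Taxon30))),((Taxon31,Taxon56),(Taxon61,Taxon34))),(Taxon69,Taxon1))).
That clade has exactly 15 tips — every listed taxon and nothing else — so the group is monophyletic.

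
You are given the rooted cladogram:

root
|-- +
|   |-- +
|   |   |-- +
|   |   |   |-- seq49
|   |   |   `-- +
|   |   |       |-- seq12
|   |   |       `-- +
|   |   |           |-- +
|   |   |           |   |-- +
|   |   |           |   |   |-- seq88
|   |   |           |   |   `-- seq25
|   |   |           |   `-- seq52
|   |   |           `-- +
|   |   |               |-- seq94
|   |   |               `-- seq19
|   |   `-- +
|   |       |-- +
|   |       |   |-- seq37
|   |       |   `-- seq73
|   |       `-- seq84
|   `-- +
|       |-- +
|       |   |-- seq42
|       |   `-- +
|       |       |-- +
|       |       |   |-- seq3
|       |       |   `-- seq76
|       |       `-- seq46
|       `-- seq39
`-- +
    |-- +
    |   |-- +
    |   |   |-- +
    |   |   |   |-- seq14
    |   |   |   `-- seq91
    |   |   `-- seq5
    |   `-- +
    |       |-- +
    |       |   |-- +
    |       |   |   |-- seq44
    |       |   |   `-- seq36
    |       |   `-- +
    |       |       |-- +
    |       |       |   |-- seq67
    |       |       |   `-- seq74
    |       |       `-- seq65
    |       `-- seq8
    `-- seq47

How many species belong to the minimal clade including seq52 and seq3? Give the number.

15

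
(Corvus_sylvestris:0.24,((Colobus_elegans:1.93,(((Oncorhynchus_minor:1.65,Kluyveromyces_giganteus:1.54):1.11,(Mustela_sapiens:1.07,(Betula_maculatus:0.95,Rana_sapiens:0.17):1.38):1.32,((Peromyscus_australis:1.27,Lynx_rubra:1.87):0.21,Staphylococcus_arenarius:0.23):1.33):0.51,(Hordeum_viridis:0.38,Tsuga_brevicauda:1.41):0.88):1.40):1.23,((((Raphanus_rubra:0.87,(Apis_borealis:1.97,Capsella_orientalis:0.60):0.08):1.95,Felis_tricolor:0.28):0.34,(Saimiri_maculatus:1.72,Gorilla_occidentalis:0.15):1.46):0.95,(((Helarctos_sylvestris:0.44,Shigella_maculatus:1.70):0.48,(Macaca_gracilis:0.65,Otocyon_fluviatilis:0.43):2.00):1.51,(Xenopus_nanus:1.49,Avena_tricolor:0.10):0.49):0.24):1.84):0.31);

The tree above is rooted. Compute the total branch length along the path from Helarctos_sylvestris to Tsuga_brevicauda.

The path runs Helarctos_sylvestris → … → MRCA → … → Tsuga_brevicauda; the MRCA is the node subtending ((Colobus_elegans,(((Oncorhynchus_minor,Kluyveromyces_giganteus),(Mustela_sapiens,(Betula_maculatus,Rana_sapiens)),((Peromyscus_australis,Lynx_rubra),Staphylococcus_arenarius)),(Hordeum_viridis,Tsuga_brevicauda))),((((Raphanus_rubra,(Apis_borealis,Capsella_orientalis)),Felis_tricolor),(Saimiri_maculatus,Gorilla_occidentalis)),(((Helarctos_sylvestris,Shigella_maculatus),(Macaca_gracilis,Otocyon_fluviatilis)),(Xenopus_nanus,Avena_tricolor)))).
Branch lengths along that path: 0.44 + 0.48 + 1.51 + 0.24 + 1.84 + 1.23 + 1.40 + 0.88 + 1.41 = 9.43.

9.43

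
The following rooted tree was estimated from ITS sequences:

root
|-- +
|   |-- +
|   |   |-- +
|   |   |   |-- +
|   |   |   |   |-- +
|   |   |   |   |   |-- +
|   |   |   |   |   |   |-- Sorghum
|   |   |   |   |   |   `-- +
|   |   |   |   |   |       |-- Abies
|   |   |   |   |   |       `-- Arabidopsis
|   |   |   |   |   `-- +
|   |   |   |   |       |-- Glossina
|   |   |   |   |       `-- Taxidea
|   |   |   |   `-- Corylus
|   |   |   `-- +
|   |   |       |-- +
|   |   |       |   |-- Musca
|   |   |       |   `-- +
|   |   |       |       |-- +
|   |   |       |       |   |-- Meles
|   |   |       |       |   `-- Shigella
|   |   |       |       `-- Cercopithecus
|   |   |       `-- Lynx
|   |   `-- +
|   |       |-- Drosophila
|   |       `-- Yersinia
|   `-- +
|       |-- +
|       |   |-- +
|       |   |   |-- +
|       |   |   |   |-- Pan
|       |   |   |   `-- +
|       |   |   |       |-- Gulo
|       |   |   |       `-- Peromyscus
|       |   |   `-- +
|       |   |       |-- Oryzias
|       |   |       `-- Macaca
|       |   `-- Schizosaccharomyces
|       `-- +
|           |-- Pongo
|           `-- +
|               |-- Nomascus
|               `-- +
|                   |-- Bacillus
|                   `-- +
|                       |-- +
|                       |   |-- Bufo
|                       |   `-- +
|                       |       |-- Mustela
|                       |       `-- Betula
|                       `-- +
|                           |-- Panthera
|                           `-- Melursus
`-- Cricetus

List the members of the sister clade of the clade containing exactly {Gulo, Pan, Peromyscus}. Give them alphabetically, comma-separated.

Macaca, Oryzias

The clade containing exactly {Gulo, Pan, Peromyscus} attaches to the tree at the node subtending ((Pan,(Gulo,Peromyscus)),(Oryzias,Macaca)).
The other lineage descending from that same node — the sister group — is (Oryzias,Macaca); its 2 tips in alphabetical order are the answer.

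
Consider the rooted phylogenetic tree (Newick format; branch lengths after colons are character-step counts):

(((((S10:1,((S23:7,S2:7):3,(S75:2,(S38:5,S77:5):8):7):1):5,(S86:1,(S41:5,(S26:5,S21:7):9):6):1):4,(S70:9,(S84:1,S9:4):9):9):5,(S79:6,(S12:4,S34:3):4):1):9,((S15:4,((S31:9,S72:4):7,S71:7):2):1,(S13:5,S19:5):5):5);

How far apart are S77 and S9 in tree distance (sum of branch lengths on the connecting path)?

52

The path runs S77 → … → MRCA → … → S9; the MRCA is the node subtending (((S10,((S23,S2),(S75,(S38,S77)))),(S86,(S41,(S26,S21)))),(S70,(S84,S9))).
Branch lengths along that path: 5 + 8 + 7 + 1 + 5 + 4 + 9 + 9 + 4 = 52.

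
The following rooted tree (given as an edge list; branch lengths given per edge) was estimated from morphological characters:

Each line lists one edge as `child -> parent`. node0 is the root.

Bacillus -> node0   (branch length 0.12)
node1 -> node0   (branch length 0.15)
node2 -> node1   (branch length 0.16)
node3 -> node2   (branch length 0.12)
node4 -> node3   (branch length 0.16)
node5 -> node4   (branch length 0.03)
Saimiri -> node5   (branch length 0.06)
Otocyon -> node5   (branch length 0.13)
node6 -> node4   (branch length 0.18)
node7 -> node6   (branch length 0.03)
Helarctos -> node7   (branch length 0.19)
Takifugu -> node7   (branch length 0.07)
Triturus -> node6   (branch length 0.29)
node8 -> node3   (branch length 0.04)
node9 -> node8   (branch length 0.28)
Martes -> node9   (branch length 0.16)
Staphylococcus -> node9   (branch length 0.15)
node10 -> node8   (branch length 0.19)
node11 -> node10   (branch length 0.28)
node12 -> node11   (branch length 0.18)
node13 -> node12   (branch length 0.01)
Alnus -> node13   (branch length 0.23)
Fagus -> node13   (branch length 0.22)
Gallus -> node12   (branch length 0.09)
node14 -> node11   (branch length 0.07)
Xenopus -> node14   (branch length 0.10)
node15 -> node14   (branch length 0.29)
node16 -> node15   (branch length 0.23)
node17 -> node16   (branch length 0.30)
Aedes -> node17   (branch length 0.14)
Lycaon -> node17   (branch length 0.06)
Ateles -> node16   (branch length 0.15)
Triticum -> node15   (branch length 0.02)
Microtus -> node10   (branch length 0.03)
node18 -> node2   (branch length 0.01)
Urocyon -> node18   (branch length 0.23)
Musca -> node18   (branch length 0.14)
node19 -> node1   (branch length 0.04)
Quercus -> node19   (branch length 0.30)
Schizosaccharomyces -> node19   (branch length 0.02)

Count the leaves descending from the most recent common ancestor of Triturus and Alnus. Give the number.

The MRCA of Triturus and Alnus is the node subtending (((Saimiri,Otocyon),((Helarctos,Takifugu),Triturus)),((Martes,Staphylococcus),((((Alnus,Fagus),Gallus),(Xenopus,(((Aedes,Lycaon),Ateles),Triticum))),Microtus))).
That clade contains 16 terminal taxa: Aedes, Alnus, Ateles, Fagus, Gallus, Helarctos, Lycaon, Martes, Microtus, Otocyon, Saimiri, Staphylococcus, Takifugu, Triticum, Triturus, Xenopus.

16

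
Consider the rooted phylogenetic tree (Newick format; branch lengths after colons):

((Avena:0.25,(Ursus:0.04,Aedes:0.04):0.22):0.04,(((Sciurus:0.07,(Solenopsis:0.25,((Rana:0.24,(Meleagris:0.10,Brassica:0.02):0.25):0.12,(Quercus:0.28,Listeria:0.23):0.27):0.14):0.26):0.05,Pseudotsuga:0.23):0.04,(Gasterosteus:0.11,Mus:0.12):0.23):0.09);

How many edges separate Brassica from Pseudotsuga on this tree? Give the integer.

The MRCA of Brassica and Pseudotsuga is the node subtending ((Sciurus,(Solenopsis,((Rana,(Meleagris,Brassica)),(Quercus,Listeria)))),Pseudotsuga).
From Brassica up to that node: 6 branches. From Pseudotsuga up to the same node: 1 branch. Total: 6 + 1 = 7.

7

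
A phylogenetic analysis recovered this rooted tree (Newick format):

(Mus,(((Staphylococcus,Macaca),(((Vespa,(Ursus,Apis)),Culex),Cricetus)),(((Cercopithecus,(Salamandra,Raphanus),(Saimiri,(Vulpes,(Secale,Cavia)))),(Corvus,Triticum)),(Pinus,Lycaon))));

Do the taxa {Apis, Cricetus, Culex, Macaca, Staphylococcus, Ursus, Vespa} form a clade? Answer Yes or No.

Yes

The most recent common ancestor of these taxa subtends ((Staphylococcus,Macaca),(((Vespa,(Ursus,Apis)),Culex),Cricetus)).
That clade has exactly 7 tips — every listed taxon and nothing else — so the group is monophyletic.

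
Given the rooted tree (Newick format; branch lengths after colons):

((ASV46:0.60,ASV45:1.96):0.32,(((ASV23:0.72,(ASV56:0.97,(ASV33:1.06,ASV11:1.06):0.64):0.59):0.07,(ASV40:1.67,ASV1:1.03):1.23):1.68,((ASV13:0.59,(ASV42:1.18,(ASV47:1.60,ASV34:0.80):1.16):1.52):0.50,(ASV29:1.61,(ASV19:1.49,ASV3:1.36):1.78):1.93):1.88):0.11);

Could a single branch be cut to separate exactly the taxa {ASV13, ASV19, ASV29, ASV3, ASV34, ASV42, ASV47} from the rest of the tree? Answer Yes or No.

The most recent common ancestor of these taxa subtends ((ASV13,(ASV42,(ASV47,ASV34))),(ASV29,(ASV19,ASV3))).
That clade has exactly 7 tips — every listed taxon and nothing else — so the group is monophyletic.

Yes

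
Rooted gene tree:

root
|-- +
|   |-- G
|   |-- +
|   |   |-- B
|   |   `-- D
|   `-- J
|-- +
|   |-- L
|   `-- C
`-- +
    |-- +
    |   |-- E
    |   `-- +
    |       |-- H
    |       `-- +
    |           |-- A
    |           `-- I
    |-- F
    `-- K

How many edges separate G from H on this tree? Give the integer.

The MRCA of G and H is the root of the tree.
From G up to that node: 2 branches. From H up to the same node: 4 branches. Total: 2 + 4 = 6.

6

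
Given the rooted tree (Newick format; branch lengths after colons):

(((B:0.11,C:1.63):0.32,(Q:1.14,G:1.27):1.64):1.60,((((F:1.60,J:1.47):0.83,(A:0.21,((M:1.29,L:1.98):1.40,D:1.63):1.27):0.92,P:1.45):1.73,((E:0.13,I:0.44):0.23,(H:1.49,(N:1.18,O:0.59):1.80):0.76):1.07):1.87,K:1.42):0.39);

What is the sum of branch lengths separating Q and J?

The path runs Q → … → MRCA → … → J; the MRCA is the root of the tree.
Branch lengths along that path: 1.14 + 1.64 + 1.60 + 0.39 + 1.87 + 1.73 + 0.83 + 1.47 = 10.67.

10.67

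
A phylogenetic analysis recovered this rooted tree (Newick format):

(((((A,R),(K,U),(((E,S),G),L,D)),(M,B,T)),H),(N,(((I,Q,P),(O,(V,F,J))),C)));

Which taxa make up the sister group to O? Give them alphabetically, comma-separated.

F, J, V

O attaches to the tree at the node subtending (O,(V,F,J)).
The other lineage descending from that same node — the sister group — is (V,F,J); its 3 tips in alphabetical order are the answer.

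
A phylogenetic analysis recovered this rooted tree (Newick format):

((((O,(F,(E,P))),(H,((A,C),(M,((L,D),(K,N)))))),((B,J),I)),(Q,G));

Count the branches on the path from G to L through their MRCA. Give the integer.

The MRCA of G and L is the root of the tree.
From G up to that node: 2 branches. From L up to the same node: 8 branches. Total: 2 + 8 = 10.

10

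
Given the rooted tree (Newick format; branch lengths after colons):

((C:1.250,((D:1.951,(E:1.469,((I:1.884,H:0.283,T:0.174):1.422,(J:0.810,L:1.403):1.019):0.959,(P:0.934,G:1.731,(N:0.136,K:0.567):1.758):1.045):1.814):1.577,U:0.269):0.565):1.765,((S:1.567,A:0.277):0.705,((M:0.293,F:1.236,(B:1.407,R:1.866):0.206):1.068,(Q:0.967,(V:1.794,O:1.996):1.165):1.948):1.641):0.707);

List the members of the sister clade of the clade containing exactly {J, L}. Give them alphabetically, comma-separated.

The clade containing exactly {J, L} attaches to the tree at the node subtending ((I,H,T),(J,L)).
The other lineage descending from that same node — the sister group — is (I,H,T); its 3 tips in alphabetical order are the answer.

H, I, T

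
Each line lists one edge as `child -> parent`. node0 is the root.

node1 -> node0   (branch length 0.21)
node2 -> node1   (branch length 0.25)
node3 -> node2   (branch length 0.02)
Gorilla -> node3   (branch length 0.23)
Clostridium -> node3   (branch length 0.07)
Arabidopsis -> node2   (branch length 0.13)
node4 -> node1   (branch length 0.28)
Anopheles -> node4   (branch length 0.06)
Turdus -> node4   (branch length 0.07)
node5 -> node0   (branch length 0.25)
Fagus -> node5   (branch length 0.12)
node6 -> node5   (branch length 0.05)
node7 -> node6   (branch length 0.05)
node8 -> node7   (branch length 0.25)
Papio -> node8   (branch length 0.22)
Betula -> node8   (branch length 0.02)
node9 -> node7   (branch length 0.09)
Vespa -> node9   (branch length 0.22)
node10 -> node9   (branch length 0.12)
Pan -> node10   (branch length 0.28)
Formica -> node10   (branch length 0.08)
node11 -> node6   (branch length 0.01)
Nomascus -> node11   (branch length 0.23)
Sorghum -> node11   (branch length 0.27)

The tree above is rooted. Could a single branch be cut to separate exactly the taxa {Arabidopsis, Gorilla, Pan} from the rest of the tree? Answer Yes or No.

The MRCA of the listed taxa is the root, so the smallest clade containing them is the whole tree.
That clade also contains Anopheles, Betula, Clostridium, Fagus, Formica, Nomascus, Papio, Sorghum, Turdus, Vespa, which are not in the proposed group, so the group is not monophyletic.

No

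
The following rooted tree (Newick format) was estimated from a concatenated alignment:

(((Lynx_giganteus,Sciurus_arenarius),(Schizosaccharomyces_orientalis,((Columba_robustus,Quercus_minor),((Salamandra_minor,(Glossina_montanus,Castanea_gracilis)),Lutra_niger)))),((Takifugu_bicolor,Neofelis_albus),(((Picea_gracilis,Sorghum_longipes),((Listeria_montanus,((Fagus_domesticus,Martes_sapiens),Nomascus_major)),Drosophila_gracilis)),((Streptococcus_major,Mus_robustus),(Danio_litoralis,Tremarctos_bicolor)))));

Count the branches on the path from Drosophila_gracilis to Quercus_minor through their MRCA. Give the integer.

The MRCA of Drosophila_gracilis and Quercus_minor is the root of the tree.
From Drosophila_gracilis up to that node: 5 branches. From Quercus_minor up to the same node: 5 branches. Total: 5 + 5 = 10.

10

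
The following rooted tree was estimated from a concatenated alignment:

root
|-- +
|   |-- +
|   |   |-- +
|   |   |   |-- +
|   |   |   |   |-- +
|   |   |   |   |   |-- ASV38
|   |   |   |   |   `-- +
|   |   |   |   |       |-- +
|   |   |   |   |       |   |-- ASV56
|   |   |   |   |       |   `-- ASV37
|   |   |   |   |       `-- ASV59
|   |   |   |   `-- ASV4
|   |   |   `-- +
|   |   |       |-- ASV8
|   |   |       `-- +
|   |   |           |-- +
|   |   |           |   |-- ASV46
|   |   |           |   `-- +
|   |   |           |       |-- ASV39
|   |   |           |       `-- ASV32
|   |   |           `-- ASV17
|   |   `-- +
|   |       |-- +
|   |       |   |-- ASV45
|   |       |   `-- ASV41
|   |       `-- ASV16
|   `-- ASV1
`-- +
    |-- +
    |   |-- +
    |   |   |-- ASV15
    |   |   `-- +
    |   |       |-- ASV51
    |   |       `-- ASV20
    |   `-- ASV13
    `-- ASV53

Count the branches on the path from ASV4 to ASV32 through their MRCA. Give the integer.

7

The MRCA of ASV4 and ASV32 is the node subtending (((ASV38,((ASV56,ASV37),ASV59)),ASV4),(ASV8,((ASV46,(ASV39,ASV32)),ASV17))).
From ASV4 up to that node: 2 branches. From ASV32 up to the same node: 5 branches. Total: 2 + 5 = 7.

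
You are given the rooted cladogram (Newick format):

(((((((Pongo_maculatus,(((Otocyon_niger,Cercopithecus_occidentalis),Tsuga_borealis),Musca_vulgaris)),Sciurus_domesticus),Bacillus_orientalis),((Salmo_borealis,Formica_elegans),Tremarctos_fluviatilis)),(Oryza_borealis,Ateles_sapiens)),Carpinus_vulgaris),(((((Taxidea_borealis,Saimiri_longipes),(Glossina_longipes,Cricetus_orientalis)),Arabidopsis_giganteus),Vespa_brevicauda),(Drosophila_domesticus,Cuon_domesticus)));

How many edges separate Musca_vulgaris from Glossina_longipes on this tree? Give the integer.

The MRCA of Musca_vulgaris and Glossina_longipes is the root of the tree.
From Musca_vulgaris up to that node: 8 branches. From Glossina_longipes up to the same node: 6 branches. Total: 8 + 6 = 14.

14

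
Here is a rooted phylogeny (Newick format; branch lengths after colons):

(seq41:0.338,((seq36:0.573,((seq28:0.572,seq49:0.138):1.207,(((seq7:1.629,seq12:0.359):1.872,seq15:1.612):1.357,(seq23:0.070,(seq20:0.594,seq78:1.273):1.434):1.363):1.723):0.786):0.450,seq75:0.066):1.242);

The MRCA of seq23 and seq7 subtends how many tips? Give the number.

6

The MRCA of seq23 and seq7 is the node subtending (((seq7,seq12),seq15),(seq23,(seq20,seq78))).
That clade contains 6 terminal taxa: seq12, seq15, seq20, seq23, seq7, seq78.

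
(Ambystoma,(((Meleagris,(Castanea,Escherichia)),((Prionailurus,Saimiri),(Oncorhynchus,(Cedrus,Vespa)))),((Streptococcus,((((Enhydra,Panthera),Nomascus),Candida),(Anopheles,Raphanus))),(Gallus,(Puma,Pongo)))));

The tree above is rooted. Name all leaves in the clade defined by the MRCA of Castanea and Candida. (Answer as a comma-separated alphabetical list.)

Tracing Castanea: it sits inside (Castanea,Escherichia).
Tracing Candida: it sits inside (((Enhydra,Panthera),Nomascus),Candida).
The smallest clade enclosing both is (((Meleagris,(Castanea,Escherichia)),((Prionailurus,Saimiri),(Oncorhynchus,(Cedrus,Vespa)))),((Streptococcus,((((Enhydra,Panthera),Nomascus),Candida),(Anopheles,Raphanus))),(Gallus,(Puma,Pongo)))); the answer is its 18 terminal taxa in alphabetical order.

Anopheles, Candida, Castanea, Cedrus, Enhydra, Escherichia, Gallus, Meleagris, Nomascus, Oncorhynchus, Panthera, Pongo, Prionailurus, Puma, Raphanus, Saimiri, Streptococcus, Vespa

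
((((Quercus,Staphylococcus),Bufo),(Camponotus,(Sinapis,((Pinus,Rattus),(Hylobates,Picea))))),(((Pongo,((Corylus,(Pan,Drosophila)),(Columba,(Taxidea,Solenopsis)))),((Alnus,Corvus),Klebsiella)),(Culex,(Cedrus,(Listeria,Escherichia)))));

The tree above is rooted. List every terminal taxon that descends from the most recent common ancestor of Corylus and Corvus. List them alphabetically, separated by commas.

Alnus, Columba, Corvus, Corylus, Drosophila, Klebsiella, Pan, Pongo, Solenopsis, Taxidea

Tracing Corylus: it sits inside (Corylus,(Pan,Drosophila)).
Tracing Corvus: it sits inside (Alnus,Corvus).
The smallest clade enclosing both is ((Pongo,((Corylus,(Pan,Drosophila)),(Columba,(Taxidea,Solenopsis)))),((Alnus,Corvus),Klebsiella)); the answer is its 10 terminal taxa in alphabetical order.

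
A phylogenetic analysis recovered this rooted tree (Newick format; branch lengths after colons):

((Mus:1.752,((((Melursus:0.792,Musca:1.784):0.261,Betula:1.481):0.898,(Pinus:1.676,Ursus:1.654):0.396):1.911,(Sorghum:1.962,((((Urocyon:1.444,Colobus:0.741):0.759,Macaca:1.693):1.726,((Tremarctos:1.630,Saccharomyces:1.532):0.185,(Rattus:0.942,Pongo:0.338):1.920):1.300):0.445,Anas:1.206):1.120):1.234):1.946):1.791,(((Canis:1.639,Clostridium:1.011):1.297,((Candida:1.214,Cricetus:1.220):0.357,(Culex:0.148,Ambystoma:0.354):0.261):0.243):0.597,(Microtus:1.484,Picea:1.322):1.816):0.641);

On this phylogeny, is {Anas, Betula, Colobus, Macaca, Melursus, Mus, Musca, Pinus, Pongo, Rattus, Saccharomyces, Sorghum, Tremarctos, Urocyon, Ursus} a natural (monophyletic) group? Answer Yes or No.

Yes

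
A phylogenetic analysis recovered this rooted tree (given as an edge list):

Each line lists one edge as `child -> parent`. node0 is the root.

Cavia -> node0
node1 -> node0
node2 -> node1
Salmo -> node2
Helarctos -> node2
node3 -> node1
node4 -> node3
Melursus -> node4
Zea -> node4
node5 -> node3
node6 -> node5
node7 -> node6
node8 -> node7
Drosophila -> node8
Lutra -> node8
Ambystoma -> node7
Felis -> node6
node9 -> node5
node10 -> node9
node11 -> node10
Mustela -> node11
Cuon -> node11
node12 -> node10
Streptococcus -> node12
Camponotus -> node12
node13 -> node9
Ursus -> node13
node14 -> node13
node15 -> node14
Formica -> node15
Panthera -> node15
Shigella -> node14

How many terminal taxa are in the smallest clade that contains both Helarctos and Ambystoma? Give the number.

16

The MRCA of Helarctos and Ambystoma is the node subtending ((Salmo,Helarctos),((Melursus,Zea),((((Drosophila,Lutra),Ambystoma),Felis),(((Mustela,Cuon),(Streptococcus,Camponotus)),(Ursus,((Formica,Panthera),Shigella)))))).
That clade contains 16 terminal taxa: Ambystoma, Camponotus, Cuon, Drosophila, Felis, Formica, Helarctos, Lutra, Melursus, Mustela, Panthera, Salmo, Shigella, Streptococcus, Ursus, Zea.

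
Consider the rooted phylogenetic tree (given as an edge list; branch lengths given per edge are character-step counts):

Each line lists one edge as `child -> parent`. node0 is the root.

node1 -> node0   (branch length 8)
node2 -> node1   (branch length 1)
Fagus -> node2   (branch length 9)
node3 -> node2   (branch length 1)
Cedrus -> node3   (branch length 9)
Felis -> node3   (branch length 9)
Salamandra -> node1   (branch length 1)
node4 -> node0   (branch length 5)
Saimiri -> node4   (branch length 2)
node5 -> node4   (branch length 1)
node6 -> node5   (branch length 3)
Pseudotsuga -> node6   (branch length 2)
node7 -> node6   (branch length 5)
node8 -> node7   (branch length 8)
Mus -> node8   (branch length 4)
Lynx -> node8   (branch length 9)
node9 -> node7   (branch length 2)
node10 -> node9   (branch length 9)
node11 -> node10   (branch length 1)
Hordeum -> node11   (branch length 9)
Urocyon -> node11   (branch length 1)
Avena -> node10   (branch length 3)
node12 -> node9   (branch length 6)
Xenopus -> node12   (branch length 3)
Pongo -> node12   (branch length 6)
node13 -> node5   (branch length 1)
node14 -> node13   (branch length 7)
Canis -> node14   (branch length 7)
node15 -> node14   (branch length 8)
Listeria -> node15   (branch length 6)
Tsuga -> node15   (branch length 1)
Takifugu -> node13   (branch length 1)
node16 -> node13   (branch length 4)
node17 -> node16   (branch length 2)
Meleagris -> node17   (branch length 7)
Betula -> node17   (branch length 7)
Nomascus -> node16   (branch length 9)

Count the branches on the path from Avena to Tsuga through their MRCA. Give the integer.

The MRCA of Avena and Tsuga is the node subtending ((Pseudotsuga,((Mus,Lynx),(((Hordeum,Urocyon),Avena),(Xenopus,Pongo)))),((Canis,(Listeria,Tsuga)),Takifugu,((Meleagris,Betula),Nomascus))).
From Avena up to that node: 5 branches. From Tsuga up to the same node: 4 branches. Total: 5 + 4 = 9.

9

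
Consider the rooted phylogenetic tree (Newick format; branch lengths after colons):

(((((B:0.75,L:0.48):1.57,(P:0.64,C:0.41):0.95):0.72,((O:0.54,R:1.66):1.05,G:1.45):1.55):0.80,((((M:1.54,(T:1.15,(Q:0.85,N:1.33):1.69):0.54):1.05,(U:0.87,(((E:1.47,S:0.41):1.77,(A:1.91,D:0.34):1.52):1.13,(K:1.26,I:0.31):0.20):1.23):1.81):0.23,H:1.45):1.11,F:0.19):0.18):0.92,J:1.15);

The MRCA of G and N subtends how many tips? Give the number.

20

The MRCA of G and N is the node subtending ((((B,L),(P,C)),((O,R),G)),((((M,(T,(Q,N))),(U,(((E,S),(A,D)),(K,I)))),H),F)).
That clade contains 20 terminal taxa: A, B, C, D, E, F, G, H, I, K, L, M, N, O, P, Q, R, S, T, U.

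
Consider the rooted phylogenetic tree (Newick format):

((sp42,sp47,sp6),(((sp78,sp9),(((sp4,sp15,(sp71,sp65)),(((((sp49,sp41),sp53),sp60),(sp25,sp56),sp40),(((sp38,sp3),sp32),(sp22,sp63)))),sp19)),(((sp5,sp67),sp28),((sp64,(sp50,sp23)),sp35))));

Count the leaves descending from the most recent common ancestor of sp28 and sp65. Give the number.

26

The MRCA of sp28 and sp65 is the node subtending (((sp78,sp9),(((sp4,sp15,(sp71,sp65)),(((((sp49,sp41),sp53),sp60),(sp25,sp56),sp40),(((sp38,sp3),sp32),(sp22,sp63)))),sp19)),(((sp5,sp67),sp28),((sp64,(sp50,sp23)),sp35))).
That clade contains 26 terminal taxa: sp15, sp19, sp22, sp23, sp25, sp28, sp3, sp32, sp35, sp38, sp4, sp40, sp41, sp49, sp5, sp50, sp53, sp56, sp60, sp63, sp64, sp65, sp67, sp71, sp78, sp9.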